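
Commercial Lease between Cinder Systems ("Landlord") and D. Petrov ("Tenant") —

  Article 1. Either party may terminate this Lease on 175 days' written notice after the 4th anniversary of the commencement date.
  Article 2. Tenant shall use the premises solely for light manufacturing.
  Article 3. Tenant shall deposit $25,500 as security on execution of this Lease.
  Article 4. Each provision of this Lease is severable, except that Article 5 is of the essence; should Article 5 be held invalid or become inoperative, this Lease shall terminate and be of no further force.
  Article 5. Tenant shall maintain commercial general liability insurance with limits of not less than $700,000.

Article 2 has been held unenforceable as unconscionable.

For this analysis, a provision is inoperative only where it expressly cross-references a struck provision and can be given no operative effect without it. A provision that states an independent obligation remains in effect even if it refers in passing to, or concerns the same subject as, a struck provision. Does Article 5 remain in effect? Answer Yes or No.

Yes

Article 2 is struck. No other provision's operative terms depend on Article 2. Article 4 makes Article 5 an essential term, but Article 5 is unaffected, so the severability proviso in Article 4 preserves the remaining provisions. The provisions still in force are Article 1, Article 3, Article 4, and Article 5. Article 5 is among the surviving provisions, so the answer is yes.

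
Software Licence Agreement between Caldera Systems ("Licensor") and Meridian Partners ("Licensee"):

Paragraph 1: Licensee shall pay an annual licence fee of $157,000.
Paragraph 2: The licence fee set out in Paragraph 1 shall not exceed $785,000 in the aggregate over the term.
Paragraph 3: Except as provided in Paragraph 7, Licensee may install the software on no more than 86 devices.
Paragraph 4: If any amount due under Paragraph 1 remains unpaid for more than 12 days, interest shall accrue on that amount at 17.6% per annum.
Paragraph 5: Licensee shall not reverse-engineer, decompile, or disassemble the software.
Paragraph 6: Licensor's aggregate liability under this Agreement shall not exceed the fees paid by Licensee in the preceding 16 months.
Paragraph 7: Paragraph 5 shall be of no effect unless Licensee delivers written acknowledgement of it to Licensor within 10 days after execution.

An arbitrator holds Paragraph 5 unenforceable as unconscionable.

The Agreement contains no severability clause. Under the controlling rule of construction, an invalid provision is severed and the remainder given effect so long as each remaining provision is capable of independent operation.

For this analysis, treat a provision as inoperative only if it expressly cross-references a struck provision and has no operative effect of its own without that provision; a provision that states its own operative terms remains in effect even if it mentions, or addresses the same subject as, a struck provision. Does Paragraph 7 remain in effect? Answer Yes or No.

No

Paragraph 5 is struck. Paragraph 7 merely fixes the acknowledgement condition for Paragraph 5; with Paragraph 5 gone it has nothing to operate on and falls away. Although Paragraph 3 refers to Paragraph 7, its operative terms do not depend on Paragraph 7, so it remains in effect. Under the stated default rule, only provisions that cannot operate independently fall away; the rest are enforced. That leaves Paragraph 1, Paragraph 2, Paragraph 3, Paragraph 4, and Paragraph 6 in effect. Paragraph 7 is among the inoperative provisions, so the answer is no.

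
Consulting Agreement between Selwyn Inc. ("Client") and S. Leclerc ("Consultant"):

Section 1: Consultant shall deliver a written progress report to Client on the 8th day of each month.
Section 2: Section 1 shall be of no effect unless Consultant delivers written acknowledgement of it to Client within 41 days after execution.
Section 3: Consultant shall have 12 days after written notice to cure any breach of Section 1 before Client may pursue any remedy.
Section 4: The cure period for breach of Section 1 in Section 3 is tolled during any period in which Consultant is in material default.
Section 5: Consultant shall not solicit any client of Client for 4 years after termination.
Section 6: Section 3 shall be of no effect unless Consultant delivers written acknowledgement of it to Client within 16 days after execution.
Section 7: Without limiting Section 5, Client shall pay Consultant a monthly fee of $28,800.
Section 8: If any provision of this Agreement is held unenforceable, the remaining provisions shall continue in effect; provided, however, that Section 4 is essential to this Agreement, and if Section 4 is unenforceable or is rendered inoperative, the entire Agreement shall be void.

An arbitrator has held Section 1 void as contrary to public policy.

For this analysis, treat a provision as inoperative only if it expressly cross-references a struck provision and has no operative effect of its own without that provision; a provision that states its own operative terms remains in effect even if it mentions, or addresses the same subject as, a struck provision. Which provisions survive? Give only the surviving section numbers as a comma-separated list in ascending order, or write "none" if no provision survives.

Section 1 is struck. Section 2 operates only by reference to Section 1, so it falls with Section 1. Section 3 operates only by reference to Section 1, so it falls with Section 1. Section 4 operates only by reference to Section 3, so it falls with Section 3. Section 6 merely fixes the acknowledgement condition for Section 3; with Section 3 gone it has nothing to operate on and falls away. Section 8 makes Section 4 an essential term, and Section 4 has been rendered inoperative by the cascade; under Section 8, the entire Agreement is therefore void. No provision of the Agreement survives.

none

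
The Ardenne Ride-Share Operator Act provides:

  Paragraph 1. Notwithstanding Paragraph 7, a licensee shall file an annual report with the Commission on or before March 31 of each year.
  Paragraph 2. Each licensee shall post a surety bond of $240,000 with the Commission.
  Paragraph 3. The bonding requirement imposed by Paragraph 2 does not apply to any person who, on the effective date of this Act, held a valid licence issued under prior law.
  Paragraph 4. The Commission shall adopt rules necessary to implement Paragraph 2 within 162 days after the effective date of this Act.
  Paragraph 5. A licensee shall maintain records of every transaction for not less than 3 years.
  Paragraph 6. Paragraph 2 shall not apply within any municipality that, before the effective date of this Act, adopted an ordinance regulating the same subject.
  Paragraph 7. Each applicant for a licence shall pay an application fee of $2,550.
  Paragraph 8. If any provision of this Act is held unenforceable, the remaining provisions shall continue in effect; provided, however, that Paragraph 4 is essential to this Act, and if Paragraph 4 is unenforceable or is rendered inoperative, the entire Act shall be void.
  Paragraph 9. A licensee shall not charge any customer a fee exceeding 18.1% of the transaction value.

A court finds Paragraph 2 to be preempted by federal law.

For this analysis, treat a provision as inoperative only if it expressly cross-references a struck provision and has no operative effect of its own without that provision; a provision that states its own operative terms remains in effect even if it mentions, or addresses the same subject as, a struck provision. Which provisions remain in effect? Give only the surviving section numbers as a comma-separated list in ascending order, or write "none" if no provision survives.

none

Paragraph 2 is struck. Paragraph 3 has no operative effect of its own apart from Paragraph 2 and is therefore inoperative. The only function of Paragraph 4 is the rulemaking mandate for Paragraph 2, so it cannot stand once Paragraph 2 is removed. Paragraph 6 has no operative effect of its own apart from Paragraph 2 and is therefore inoperative. Paragraph 8 makes Paragraph 4 an essential term, and Paragraph 4 has been rendered inoperative by the cascade; under Paragraph 8, the entire Act is therefore void. No provision of the Act survives.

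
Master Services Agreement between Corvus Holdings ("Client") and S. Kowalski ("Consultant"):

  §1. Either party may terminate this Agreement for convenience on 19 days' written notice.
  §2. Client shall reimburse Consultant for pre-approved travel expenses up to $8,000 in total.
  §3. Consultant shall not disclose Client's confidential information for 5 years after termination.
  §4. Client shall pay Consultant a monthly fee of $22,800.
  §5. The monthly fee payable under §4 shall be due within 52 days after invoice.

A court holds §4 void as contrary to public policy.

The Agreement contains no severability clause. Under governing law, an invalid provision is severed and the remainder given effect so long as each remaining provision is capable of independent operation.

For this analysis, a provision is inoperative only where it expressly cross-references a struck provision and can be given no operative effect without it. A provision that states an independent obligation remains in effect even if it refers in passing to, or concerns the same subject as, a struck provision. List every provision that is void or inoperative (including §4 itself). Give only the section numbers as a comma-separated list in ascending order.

4, 5

§4 is struck. §5 has no operative effect of its own apart from §4 and is therefore inoperative. With no severability clause, the stated default rule severs what cannot stand and enforces each remaining provision that can operate on its own. The provisions still in force are §1, §2, and §3.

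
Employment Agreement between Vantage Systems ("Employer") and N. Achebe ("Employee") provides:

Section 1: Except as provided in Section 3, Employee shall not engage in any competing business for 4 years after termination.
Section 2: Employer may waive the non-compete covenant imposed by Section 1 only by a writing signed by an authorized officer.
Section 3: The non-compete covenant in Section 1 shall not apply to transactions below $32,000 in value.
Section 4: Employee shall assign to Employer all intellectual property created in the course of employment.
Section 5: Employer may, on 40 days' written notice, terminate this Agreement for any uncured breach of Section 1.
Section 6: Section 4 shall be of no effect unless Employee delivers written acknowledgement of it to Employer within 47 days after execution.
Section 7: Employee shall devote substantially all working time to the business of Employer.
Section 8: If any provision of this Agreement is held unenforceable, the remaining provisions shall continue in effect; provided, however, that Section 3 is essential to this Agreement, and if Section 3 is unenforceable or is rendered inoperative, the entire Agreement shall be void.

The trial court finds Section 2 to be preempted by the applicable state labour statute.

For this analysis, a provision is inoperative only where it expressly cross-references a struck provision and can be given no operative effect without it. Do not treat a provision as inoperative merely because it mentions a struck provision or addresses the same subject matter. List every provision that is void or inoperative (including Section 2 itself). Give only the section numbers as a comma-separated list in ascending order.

2

Section 2 is struck. Nothing else in the Agreement is defined by reference to Section 2. Section 8 makes Section 3 an essential term, but Section 3 is unaffected, so the severability proviso in Section 8 preserves the remaining provisions. Section 1, Section 3, Section 4, Section 5, Section 6, Section 7, and Section 8 remain in effect.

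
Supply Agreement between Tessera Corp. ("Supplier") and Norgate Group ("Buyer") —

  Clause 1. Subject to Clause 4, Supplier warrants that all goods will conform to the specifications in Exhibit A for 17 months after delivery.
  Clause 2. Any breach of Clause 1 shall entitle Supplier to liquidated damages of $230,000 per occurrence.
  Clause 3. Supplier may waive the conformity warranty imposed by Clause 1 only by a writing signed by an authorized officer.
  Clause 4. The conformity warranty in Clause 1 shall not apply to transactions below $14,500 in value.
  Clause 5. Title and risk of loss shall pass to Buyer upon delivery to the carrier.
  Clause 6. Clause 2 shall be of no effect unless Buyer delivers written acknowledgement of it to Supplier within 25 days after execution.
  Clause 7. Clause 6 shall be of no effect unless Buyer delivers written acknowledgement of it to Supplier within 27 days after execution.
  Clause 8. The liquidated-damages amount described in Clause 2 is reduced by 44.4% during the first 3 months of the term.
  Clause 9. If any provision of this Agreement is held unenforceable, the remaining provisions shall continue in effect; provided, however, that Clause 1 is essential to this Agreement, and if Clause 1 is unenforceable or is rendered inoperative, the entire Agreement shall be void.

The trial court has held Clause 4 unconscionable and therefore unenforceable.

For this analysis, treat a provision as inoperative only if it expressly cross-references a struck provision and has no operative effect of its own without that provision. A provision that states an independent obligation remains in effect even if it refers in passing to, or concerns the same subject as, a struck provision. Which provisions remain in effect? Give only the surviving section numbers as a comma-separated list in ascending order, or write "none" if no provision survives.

1, 2, 3, 5, 6, 7, 8, 9

Clause 4 is struck. Clause 1 mentions Clause 4 but its own obligation stands independently of Clause 4, so Clause 1 is not affected. Nothing else in the Agreement is defined by reference to Clause 4. Clause 9 makes Clause 1 an essential term, but Clause 1 is unaffected, so the severability proviso in Clause 9 preserves the remaining provisions. The provisions still in force are Clause 1, Clause 2, Clause 3, Clause 5, Clause 6, Clause 7, Clause 8, and Clause 9.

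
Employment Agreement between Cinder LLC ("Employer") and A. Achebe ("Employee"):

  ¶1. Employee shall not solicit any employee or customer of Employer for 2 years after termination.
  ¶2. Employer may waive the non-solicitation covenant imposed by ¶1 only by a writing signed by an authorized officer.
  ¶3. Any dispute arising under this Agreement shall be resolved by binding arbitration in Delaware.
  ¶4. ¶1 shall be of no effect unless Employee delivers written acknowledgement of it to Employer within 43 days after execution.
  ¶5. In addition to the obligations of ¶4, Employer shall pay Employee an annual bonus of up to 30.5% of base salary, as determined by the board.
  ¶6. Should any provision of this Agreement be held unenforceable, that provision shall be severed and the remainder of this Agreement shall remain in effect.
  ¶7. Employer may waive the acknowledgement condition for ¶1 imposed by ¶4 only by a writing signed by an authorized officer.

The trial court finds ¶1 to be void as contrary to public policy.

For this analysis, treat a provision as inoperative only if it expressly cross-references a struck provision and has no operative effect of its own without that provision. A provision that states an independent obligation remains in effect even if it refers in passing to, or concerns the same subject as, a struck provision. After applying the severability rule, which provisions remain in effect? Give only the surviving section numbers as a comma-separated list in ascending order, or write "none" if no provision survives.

¶1 is struck. The only function of ¶2 is the waiver condition for ¶1, so it cannot stand once ¶1 is removed. ¶4 operates only by reference to ¶1, so it falls with ¶1. The only function of ¶7 is the waiver condition for ¶4, so it cannot stand once ¶4 is removed. Although ¶5 refers to ¶4, its operative terms do not depend on ¶4, so it remains in effect. Under the severability clause in ¶6, the remaining provisions continue in force. That leaves ¶3, ¶5, and ¶6 in effect.

3, 5, 6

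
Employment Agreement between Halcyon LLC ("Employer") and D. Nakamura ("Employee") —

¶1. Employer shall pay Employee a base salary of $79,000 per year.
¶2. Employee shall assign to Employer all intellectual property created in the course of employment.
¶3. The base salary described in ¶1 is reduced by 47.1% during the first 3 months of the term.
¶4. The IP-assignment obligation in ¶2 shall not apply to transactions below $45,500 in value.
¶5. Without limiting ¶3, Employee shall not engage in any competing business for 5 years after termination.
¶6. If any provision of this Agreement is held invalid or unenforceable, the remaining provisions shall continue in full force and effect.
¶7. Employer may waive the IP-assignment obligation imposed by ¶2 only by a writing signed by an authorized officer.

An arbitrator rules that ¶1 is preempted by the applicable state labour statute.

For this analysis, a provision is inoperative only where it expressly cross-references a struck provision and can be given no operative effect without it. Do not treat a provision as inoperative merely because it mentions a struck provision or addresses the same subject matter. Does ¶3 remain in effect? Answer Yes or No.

No

¶1 is struck. ¶3 does nothing except set the introductory reduction to the base salary by reference to ¶1; with ¶1 gone it has no independent effect and is inoperative. ¶5 mentions ¶3 but its own obligation stands independently of ¶3, so ¶5 is not affected. ¶6 is a severability clause and preserves every provision that can still be given independent effect. ¶2, ¶4, ¶5, ¶6, and ¶7 remain in effect. ¶3 is among the inoperative provisions, so the answer is no.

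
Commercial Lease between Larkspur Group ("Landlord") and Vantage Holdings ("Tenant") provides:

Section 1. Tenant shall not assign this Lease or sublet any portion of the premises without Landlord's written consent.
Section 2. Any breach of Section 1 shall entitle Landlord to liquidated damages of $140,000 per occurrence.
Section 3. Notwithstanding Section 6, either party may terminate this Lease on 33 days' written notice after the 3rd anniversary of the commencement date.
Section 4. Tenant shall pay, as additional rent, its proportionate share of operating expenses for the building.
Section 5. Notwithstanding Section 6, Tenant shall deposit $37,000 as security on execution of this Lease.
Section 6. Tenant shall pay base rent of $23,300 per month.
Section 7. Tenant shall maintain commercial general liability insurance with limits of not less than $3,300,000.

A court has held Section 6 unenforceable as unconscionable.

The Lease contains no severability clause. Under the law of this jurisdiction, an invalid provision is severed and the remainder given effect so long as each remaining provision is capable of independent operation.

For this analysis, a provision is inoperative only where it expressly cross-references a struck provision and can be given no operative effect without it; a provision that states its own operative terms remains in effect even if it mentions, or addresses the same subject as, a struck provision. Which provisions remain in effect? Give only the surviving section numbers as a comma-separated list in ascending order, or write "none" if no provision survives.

Section 6 is struck. Although Section 5 refers to Section 6, its operative terms do not depend on Section 6, so it remains in effect. Section 3 mentions Section 6 but its own obligation stands independently of Section 6, so Section 3 is not affected. Nothing else in the Lease is defined by reference to Section 6. Under the stated default rule, only provisions that cannot operate independently fall away; the rest are enforced. Section 1, Section 2, Section 3, Section 4, Section 5, and Section 7 remain in effect.

1, 2, 3, 4, 5, 7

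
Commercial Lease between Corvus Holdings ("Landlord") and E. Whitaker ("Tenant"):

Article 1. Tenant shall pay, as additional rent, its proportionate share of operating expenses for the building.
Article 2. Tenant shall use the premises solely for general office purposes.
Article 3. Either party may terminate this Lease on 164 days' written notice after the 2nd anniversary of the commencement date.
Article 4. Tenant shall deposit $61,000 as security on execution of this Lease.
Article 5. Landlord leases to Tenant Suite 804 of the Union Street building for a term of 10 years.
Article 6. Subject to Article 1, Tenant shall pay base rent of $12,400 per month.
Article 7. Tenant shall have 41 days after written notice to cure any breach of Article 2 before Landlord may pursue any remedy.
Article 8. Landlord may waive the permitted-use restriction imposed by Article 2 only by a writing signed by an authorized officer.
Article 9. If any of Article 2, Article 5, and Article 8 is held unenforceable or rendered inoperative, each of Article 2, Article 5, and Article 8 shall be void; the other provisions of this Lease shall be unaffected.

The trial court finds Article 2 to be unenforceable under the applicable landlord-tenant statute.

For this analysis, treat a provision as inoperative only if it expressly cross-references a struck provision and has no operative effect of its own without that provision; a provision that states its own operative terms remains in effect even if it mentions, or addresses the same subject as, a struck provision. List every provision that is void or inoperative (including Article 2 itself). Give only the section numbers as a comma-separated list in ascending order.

2, 5, 7, 8

Article 2 is struck. The only function of Article 7 is the cure period for breach of Article 2, so it cannot stand once Article 2 is removed. Article 8 has no operative effect of its own apart from Article 2 and is therefore inoperative. Article 9 declares Article 2, Article 5, and Article 8 mutually dependent; since one of them has fallen, all of them are of no effect. That brings down Article 5 as well. The remainder continues in force under Article 9. The provisions still in force are Article 1, Article 3, Article 4, Article 6, and Article 9.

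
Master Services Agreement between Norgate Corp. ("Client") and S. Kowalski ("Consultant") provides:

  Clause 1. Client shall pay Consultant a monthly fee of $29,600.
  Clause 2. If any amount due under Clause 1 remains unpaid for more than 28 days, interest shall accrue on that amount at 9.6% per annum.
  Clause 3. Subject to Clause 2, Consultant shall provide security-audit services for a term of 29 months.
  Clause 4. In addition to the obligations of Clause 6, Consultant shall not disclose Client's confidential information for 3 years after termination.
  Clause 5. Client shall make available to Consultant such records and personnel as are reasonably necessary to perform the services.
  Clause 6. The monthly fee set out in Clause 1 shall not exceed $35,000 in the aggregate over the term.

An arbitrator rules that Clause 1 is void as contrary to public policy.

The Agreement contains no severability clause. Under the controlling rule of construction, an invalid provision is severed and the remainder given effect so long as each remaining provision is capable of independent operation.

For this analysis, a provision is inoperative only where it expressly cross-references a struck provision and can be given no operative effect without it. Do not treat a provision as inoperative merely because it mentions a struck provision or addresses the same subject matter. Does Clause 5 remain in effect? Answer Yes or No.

Yes

Clause 1 is struck. The whole of Clause 2 is the default interest on the monthly fee, defined by reference to Clause 1, so Clause 2 cannot stand once Clause 1 is removed. The whole of Clause 6 is the aggregate cap on the monthly fee, defined by reference to Clause 1, so Clause 6 cannot stand once Clause 1 is removed. Clause 4 mentions Clause 6 but its own obligation stands independently of Clause 6, so Clause 4 is not affected. Clause 3 mentions Clause 2 but its own obligation stands independently of Clause 2, so Clause 3 is not affected. Under the stated default rule, only provisions that cannot operate independently fall away; the rest are enforced. That leaves Clause 3, Clause 4, and Clause 5 in effect. Clause 5 is among the surviving provisions, so the answer is yes.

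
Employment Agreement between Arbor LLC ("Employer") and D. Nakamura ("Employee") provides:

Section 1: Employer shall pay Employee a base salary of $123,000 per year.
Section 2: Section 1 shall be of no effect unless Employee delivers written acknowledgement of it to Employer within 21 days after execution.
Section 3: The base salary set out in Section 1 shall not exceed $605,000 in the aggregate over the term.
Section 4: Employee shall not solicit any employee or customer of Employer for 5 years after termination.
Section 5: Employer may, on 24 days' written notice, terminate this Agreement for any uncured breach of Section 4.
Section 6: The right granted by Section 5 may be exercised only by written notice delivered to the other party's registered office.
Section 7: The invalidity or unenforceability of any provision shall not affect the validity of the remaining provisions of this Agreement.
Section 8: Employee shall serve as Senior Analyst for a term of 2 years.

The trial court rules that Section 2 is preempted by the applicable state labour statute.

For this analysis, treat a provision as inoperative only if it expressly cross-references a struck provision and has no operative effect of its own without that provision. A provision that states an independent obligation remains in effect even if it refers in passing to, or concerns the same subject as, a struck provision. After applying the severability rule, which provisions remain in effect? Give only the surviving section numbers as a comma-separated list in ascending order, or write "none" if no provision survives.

Section 2 is struck. No other provision's operative terms depend on Section 2. Under the severability clause in Section 7, the remaining provisions continue in force. Section 1, Section 3, Section 4, Section 5, Section 6, Section 7, and Section 8 remain in effect.

1, 3, 4, 5, 6, 7, 8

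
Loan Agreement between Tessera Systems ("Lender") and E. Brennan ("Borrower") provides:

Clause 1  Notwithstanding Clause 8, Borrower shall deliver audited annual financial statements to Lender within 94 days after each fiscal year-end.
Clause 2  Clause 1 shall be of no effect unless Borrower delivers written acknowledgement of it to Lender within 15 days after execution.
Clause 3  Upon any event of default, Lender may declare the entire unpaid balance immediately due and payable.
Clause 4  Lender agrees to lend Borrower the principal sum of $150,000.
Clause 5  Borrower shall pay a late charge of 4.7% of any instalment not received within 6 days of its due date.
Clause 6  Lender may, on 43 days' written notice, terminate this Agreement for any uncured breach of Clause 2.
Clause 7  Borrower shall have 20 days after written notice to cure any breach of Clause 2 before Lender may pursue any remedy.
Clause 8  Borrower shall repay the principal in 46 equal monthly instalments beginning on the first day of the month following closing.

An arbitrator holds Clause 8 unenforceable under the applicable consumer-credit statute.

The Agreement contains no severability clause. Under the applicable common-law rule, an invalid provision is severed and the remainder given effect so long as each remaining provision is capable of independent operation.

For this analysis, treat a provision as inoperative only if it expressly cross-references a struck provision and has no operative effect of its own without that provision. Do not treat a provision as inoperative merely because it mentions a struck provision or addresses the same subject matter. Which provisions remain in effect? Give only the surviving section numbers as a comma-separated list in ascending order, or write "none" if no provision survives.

1, 2, 3, 4, 5, 6, 7

Clause 8 is struck. Although Clause 1 refers to Clause 8, its operative terms do not depend on Clause 8, so it remains in effect. No other provision's operative terms depend on Clause 8. Under the stated default rule, only provisions that cannot operate independently fall away; the rest are enforced. Clause 1, Clause 2, Clause 3, Clause 4, Clause 5, Clause 6, and Clause 7 remain in effect.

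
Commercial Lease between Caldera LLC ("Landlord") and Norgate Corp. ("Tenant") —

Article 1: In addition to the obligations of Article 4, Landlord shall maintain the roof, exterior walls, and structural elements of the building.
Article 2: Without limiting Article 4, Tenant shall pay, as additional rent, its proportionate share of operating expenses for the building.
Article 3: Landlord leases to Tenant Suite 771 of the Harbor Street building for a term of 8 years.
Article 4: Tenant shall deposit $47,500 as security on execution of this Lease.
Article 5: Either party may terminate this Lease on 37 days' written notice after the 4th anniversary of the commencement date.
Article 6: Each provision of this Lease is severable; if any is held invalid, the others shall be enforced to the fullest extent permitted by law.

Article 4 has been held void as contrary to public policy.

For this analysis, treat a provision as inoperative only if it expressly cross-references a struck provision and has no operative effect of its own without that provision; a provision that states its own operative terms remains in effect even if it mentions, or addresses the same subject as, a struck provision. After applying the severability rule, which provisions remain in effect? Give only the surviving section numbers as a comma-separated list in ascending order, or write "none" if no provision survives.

1, 2, 3, 5, 6

Article 4 is struck. Although Article 1 refers to Article 4, its operative terms do not depend on Article 4, so it remains in effect. Although Article 2 refers to Article 4, its operative terms do not depend on Article 4, so it remains in effect. No other provision's operative terms depend on Article 4. Article 6 is a severability clause and preserves every provision that can still be given independent effect. That leaves Article 1, Article 2, Article 3, Article 5, and Article 6 in effect.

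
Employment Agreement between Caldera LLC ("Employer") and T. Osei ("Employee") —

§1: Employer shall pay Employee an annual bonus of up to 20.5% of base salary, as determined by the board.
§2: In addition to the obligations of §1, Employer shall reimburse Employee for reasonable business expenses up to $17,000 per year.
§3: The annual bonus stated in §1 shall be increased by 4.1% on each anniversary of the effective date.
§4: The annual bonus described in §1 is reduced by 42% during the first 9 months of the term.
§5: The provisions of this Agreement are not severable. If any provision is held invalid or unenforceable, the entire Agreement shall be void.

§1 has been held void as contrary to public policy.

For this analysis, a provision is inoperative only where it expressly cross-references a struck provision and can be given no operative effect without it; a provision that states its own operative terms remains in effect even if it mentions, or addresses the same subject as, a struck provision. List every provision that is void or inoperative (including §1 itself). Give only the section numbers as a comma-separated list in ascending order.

§1 is struck. §3 operates only by reference to §1, so it falls with §1. The whole of §4 is the introductory reduction to the annual bonus, defined by reference to §1, so §4 cannot stand once §1 is removed. §5 provides that the Agreement is not severable, so the invalidity of any one provision voids the entire Agreement. No provision of the Agreement survives.

1, 2, 3, 4, 5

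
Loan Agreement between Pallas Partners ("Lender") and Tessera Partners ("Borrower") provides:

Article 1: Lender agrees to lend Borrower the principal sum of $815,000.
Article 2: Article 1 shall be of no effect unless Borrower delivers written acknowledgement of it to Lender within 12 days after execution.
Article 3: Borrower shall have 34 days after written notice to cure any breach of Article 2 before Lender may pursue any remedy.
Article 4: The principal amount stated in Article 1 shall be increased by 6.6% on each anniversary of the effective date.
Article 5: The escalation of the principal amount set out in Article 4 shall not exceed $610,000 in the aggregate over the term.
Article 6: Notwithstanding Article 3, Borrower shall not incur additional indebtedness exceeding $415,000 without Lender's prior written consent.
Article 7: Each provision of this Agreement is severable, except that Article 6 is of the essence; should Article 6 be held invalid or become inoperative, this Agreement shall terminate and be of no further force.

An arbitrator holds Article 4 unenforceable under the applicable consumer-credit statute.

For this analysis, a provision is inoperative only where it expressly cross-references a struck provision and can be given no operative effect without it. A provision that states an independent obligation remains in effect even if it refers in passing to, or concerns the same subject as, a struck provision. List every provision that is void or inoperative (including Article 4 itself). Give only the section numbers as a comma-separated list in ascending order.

Article 4 is struck. Article 5 operates only by reference to Article 4, so it falls with Article 4. Article 7 makes Article 6 an essential term, but Article 6 is unaffected, so the severability proviso in Article 7 preserves the remaining provisions. That leaves Article 1, Article 2, Article 3, Article 6, and Article 7 in effect.

4, 5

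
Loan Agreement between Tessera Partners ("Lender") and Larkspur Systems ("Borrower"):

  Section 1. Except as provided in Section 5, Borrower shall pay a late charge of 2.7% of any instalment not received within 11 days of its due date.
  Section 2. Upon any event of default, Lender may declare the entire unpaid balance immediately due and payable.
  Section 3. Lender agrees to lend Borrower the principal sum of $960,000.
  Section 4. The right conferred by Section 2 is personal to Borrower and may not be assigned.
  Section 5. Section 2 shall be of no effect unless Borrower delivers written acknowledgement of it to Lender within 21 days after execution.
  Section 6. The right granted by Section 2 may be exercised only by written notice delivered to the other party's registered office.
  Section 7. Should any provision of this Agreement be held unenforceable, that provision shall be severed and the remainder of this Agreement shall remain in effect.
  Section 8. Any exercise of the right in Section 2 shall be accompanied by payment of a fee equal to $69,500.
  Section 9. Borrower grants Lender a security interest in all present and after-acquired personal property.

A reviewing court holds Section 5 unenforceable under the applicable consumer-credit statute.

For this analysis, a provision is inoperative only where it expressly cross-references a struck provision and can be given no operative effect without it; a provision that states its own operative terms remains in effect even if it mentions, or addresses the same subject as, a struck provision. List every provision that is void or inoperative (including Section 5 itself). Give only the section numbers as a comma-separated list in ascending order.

5

Section 5 is struck. Section 1 mentions Section 5 but its own obligation stands independently of Section 5, so Section 1 is not affected. Nothing else in the Agreement is defined by reference to Section 5. Under the severability clause in Section 7, the remaining provisions continue in force. The provisions still in force are Section 1, Section 2, Section 3, Section 4, Section 6, Section 7, Section 8, and Section 9.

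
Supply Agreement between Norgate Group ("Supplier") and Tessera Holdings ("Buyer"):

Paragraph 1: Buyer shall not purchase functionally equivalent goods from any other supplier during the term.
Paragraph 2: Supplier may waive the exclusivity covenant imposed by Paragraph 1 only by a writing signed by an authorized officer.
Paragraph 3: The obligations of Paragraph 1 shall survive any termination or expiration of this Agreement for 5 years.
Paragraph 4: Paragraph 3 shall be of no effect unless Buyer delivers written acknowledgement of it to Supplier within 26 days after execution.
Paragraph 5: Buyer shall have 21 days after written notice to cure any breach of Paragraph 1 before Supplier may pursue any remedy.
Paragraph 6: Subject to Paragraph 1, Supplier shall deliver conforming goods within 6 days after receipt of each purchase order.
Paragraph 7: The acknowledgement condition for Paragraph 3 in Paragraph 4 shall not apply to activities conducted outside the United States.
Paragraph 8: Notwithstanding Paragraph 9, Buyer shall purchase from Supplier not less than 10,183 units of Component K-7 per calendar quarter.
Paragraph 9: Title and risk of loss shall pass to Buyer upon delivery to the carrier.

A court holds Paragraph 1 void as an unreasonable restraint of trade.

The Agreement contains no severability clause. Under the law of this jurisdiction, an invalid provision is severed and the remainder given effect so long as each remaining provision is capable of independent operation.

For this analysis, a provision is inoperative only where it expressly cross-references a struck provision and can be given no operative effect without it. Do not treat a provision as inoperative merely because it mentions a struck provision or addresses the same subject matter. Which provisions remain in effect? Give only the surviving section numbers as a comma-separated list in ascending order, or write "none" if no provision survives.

Paragraph 1 is struck. The only function of Paragraph 2 is the waiver condition for Paragraph 1, so it cannot stand once Paragraph 1 is removed. Paragraph 3 merely fixes the survival period for Paragraph 1; with Paragraph 1 gone it has nothing to operate on and falls away. Paragraph 5 has no operative effect of its own apart from Paragraph 1 and is therefore inoperative. Paragraph 4 operates only by reference to Paragraph 3, so it falls with Paragraph 3. Paragraph 7 has no operative effect of its own apart from Paragraph 4 and is therefore inoperative. Although Paragraph 6 refers to Paragraph 1, its operative terms do not depend on Paragraph 1, so it remains in effect. Under the stated default rule, only provisions that cannot operate independently fall away; the rest are enforced. That leaves Paragraph 6, Paragraph 8, and Paragraph 9 in effect.

6, 8, 9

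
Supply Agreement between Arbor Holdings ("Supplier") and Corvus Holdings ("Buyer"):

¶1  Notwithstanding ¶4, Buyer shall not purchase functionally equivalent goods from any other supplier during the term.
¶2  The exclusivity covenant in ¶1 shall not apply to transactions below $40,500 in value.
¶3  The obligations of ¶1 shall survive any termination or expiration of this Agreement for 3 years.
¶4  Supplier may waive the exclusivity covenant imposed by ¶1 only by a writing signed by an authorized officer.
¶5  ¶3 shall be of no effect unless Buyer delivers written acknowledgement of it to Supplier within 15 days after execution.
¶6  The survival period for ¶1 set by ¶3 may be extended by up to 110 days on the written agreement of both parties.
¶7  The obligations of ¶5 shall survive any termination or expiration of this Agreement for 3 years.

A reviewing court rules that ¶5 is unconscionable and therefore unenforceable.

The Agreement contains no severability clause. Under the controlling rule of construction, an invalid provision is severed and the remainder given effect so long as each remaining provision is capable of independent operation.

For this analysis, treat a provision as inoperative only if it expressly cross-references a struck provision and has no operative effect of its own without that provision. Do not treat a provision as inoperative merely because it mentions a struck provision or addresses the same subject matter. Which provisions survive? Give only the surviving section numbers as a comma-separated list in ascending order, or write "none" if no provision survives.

¶5 is struck. ¶7 operates only by reference to ¶5, so it falls with ¶5. With no severability clause, the stated default rule severs what cannot stand and enforces each remaining provision that can operate on its own. That leaves ¶1, ¶2, ¶3, ¶4, and ¶6 in effect.

1, 2, 3, 4, 6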